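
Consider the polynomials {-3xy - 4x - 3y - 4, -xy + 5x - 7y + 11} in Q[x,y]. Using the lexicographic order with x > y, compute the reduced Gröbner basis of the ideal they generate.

Buchberger's algorithm terminates because the ascending chain of leading-term ideals stabilizes.

f_1 = -3xy - 4x - 3y - 4, LT = xy.
f_2 = -xy + 5x - 7y + 11, LT = xy.

S(f_1,f_2): lcm = xy. S = \tfrac{19}{3}x - 6y + \tfrac{37}{3}.
  leading term x: no divisor's leading term divides it; move \tfrac{19}{3}x to the remainder.
  leading term y: no divisor's leading term divides it; move -6y to the remainder.
  leading term 1: no divisor's leading term divides it; move \tfrac{37}{3} to the remainder.
  remainder \tfrac{19}{3}x - 6y + \tfrac{37}{3} ≠ 0; add g_3 = \tfrac{19}{3}x - 6y + \tfrac{37}{3} to the basis.

S(f_1,g_3): lcm = xy. S = \tfrac{4}{3}x + \tfrac{18}{19}y^{2} - \tfrac{18}{19}y + \tfrac{4}{3}.
  leading term x: subtract (\tfrac{4}{19})·g_3 from \tfrac{4}{3}x + \tfrac{18}{19}y^{2} - \tfrac{18}{19}y + \tfrac{4}{3} → \tfrac{18}{19}y^{2} + \tfrac{6}{19}y - \tfrac{24}{19}
  leading term y^{2}: no divisor's leading term divides it; move \tfrac{18}{19}y^{2} to the remainder.
  leading term y: no divisor's leading term divides it; move \tfrac{6}{19}y to the remainder.
  leading term 1: no divisor's leading term divides it; move -\tfrac{24}{19} to the remainder.
  remainder \tfrac{18}{19}y^{2} + \tfrac{6}{19}y - \tfrac{24}{19} ≠ 0; add g_4 = \tfrac{18}{19}y^{2} + \tfrac{6}{19}y - \tfrac{24}{19} to the basis.

The other S-polynomials (S(f_2,g_3), S(f_1,g_4), S(f_2,g_4), S(g_3,g_4)) all reduce to 0 modulo the current basis, so we have a Gröbner basis.
Inter-reduce: drop elements whose leading term is divisible by another's, tail-reduce, and make monic.

G = {x - \tfrac{18}{19}y + \tfrac{37}{19}, y^{2} + \tfrac{1}{3}y - \tfrac{4}{3}}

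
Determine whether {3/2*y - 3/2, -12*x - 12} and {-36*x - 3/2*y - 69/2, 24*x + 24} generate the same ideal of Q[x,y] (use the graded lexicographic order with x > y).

For a fixed monomial order, each ideal has a unique reduced Gröbner basis; comparing bases decides equality.
Buchberger on the first generating set:
f_1 = 3/2*y - 3/2, LT = y.
f_2 = -12*x - 12, LT = x.

The S-polynomials (S(f_1,f_2)) all reduce to 0 modulo the current basis, so we have a Gröbner basis.
Inter-reduce: drop elements whose leading term is divisible by another's, tail-reduce, and make monic.
Reduced Gröbner basis: {x + 1, y - 1}.

Buchberger on the second generating set:
h_1 = -36*x - 3/2*y - 69/2, LT = x.
h_2 = 24*x + 24, LT = x.

S(h_1,h_2): lcm = x. S = 1/24*y - 1/24.
  reduce S modulo (h_1, h_2):
  remainder 1/24*y - 1/24 ≠ 0; add k_3 = 1/24*y - 1/24 to the basis.

The other S-polynomials (S(h_1,k_3), S(h_2,k_3)) all reduce to 0 modulo the current basis, so we have a Gröbner basis.
Inter-reduce: drop elements whose leading term is divisible by another's, tail-reduce, and make monic.
Reduced Gröbner basis: {x + 1, y - 1}.

Same reduced basis, so the two generating sets span the same ideal.

Yes, the ideals are equal.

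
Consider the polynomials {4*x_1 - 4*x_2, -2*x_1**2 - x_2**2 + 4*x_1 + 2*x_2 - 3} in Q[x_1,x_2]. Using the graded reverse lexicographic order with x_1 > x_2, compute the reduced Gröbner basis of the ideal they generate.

f_1 = 4*x_1 - 4*x_2, LT = x_1.
f_2 = -2*x_1**2 - x_2**2 + 4*x_1 + 2*x_2 - 3, LT = x_1**2.

S(f_1,f_2): lcm = x_1**2. S = -x_1*x_2 - 1/2*x_2**2 + 2*x_1 + x_2 - 3/2.
  leading term x_1*x_2: subtract (-1/4*x_2)·f_1 from -x_1*x_2 - 1/2*x_2**2 + 2*x_1 + x_2 - 3/2 → -3/2*x_2**2 + 2*x_1 + x_2 - 3/2
  leading term x_2**2: no divisor's leading term divides it; move -3/2*x_2**2 to the remainder.
  leading term x_1: subtract (1/2)·f_1 from 2*x_1 + x_2 - 3/2 → 3*x_2 - 3/2
  leading term x_2: no divisor's leading term divides it; move 3*x_2 to the remainder.
  leading term 1: no divisor's leading term divides it; move -3/2 to the remainder.
  remainder -3/2*x_2**2 + 3*x_2 - 3/2 ≠ 0; add g_3 = -3/2*x_2**2 + 3*x_2 - 3/2 to the basis.

The other S-polynomials (S(f_1,g_3), S(f_2,g_3)) all reduce to 0 modulo the current basis, so we have a Gröbner basis.
Inter-reduce: drop elements whose leading term is divisible by another's, tail-reduce, and make monic.

G = {x_2**2 - 2*x_2 + 1, x_1 - x_2}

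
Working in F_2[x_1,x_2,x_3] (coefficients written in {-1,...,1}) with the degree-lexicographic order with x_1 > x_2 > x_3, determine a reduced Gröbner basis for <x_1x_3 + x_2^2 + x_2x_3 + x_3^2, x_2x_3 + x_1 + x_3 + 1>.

G = {x_2^3 + x_1^2 + x_1x_2 + x_3^2 + x_2 + 1, x_1x_3 + x_2^2 + x_3^2 + x_1 + x_3 + 1, x_2x_3 + x_1 + x_3 + 1}

Buchberger's algorithm terminates because the ascending chain of leading-term ideals stabilizes.

f_1 = x_1x_3 + x_2^2 + x_2x_3 + x_3^2, LT = x_1x_3.
f_2 = x_2x_3 + x_1 + x_3 + 1, LT = x_2x_3.

S(f_1,f_2): lcm = x_1x_2x_3. S = x_2^3 + x_2^2x_3 + x_2x_3^2 + x_1^2 + x_1x_3 + x_1.
  leading term x_2^3: no divisor's leading term divides it; move x_2^3 to the remainder.
  leading term x_2^2x_3: subtract (x_2)·f_2 from x_2^2x_3 + x_2x_3^2 + x_1^2 + x_1x_3 + x_1 → x_2x_3^2 + x_1^2 + x_1x_2 + x_1x_3 + x_2x_3 + x_1 + x_2
  leading term x_2x_3^2: subtract (x_3)·f_2 from x_2x_3^2 + x_1^2 + x_1x_2 + x_1x_3 + x_2x_3 + x_1 + x_2 → x_1^2 + x_1x_2 + x_2x_3 + x_3^2 + x_1 + x_2 + x_3
  leading term x_1^2: no divisor's leading term divides it; move x_1^2 to the remainder.
  leading term x_1x_2: no divisor's leading term divides it; move x_1x_2 to the remainder.
  leading term x_2x_3: subtract (1)·f_2 from x_2x_3 + x_3^2 + x_1 + x_2 + x_3 → x_3^2 + x_2 + 1
  leading term x_3^2: no divisor's leading term divides it; move x_3^2 to the remainder.
  leading term x_2: no divisor's leading term divides it; move x_2 to the remainder.
  leading term 1: no divisor's leading term divides it; move 1 to the remainder.
  remainder x_2^3 + x_1^2 + x_1x_2 + x_3^2 + x_2 + 1 ≠ 0; add g_3 = x_2^3 + x_1^2 + x_1x_2 + x_3^2 + x_2 + 1 to the basis.

The other S-polynomials (S(f_1,g_3), S(f_2,g_3)) all reduce to 0 modulo the current basis, so we have a Gröbner basis.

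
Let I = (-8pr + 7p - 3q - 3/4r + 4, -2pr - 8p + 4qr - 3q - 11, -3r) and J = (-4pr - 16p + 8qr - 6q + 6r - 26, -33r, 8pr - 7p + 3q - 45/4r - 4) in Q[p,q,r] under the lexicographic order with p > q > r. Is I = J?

No, the ideals differ.

Two ideals are equal iff their reduced Gröbner bases coincide (the reduced basis is unique for a fixed ordering).
Buchberger on the first generating set:
f_1 = -8pr + 7p - 3q - 3/4r + 4, LT = pr.
f_2 = -2pr - 8p + 4qr - 3q - 11, LT = pr.
f_3 = -3r, LT = r.

S(f_1,f_2): lcm = pr. S = -39/8p + 2qr - 9/8q + 3/32r - 6.
  reduce S modulo (f_1, f_2, f_3):
  remainder -39/8p - 9/8q - 6 ≠ 0; add g_4 = -39/8p - 9/8q - 6 to the basis.

S(f_1,f_3): lcm = pr. S = -7/8p + 3/8q + 3/32r - 1/2.
  reduce S modulo (f_1, f_2, f_3, g_4):
  remainder 15/26q + 15/26 ≠ 0; add g_5 = 15/26q + 15/26 to the basis.

The other S-polynomials (S(f_2,f_3), S(f_1,g_4), S(f_2,g_4), S(f_3,g_4), S(f_1,g_5), S(f_2,g_5), S(f_3,g_5), S(g_4,g_5)) all reduce to 0 modulo the current basis, so we have a Gröbner basis.
Inter-reduce: drop elements whose leading term is divisible by another's, tail-reduce, and make monic.
Reduced Gröbner basis: {p + 1, q + 1, r}.

Buchberger on the second generating set:
h_1 = -4pr - 16p + 8qr - 6q + 6r - 26, LT = pr.
h_2 = -33r, LT = r.
h_3 = 8pr - 7p + 3q - 45/4r - 4, LT = pr.

S(h_1,h_2): lcm = pr. S = 4p - 2qr + 3/2q - 3/2r + 13/2.
  reduce S modulo (h_1, h_2, h_3):
  remainder 4p + 3/2q + 13/2 ≠ 0; add k_4 = 4p + 3/2q + 13/2 to the basis.

S(h_1,h_3): lcm = pr. S = 39/8p - 2qr + 9/8q - 3/32r + 7.
  reduce S modulo (h_1, h_2, h_3, k_4):
  remainder -45/64q - 59/64 ≠ 0; add k_5 = -45/64q - 59/64 to the basis.

The other S-polynomials (S(h_2,h_3), S(h_1,k_4), S(h_2,k_4), S(h_3,k_4), S(h_1,k_5), S(h_2,k_5), S(h_3,k_5), S(k_4,k_5)) all reduce to 0 modulo the current basis, so we have a Gröbner basis.
Inter-reduce: drop elements whose leading term is divisible by another's, tail-reduce, and make monic.
Reduced Gröbner basis: {p + 17/15, q + 59/45, r}.

These differ, so the ideals are not equal.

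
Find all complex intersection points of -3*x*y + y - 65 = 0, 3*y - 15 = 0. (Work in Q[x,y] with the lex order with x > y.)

Compute a lex Gröbner basis by Buchberger's algorithm.
f_1 = -3*x*y + y - 65, LT = x*y.
f_2 = 3*y - 15, LT = y.

S(f_1,f_2): lcm = x*y. S = 5*x - 1/3*y + 65/3.
  leading term x: no divisor's leading term divides it; move 5*x to the remainder.
  leading term y: subtract (-1/9)·f_2 from -1/3*y + 65/3 → 20
  leading term 1: no divisor's leading term divides it; move 20 to the remainder.
  remainder 5*x + 20 ≠ 0; add h_3 = 5*x + 20 to the basis.

The other S-polynomials (S(f_1,h_3), S(f_2,h_3)) all reduce to 0 modulo the current basis, so we have a Gröbner basis.
Inter-reduce: drop elements whose leading term is divisible by another's, tail-reduce, and make monic.
Reduced Gröbner basis: {x + 4, y - 5}.

Elimination: the polynomial y - 5 lies in the elimination ideal for y, so y ∈ {5}. For each such y, the remaining basis elements (now univariate) give the rest of the solution.
  y = 5: the earlier basis element becomes x + 4 = 0, giving x = -4 — point (-4, 5).

{(-4, 5)}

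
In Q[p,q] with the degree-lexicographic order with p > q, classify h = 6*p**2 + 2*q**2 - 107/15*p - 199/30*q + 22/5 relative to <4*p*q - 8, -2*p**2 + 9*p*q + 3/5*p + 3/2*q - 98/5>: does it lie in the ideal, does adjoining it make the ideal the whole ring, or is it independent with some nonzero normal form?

Adjoining 6*p**2 + 2*q**2 - 107/15*p - 199/30*q + 22/5 makes the ideal the whole ring: the system is inconsistent.

First compute the reduced Gröbner basis of I by Buchberger's algorithm.
f_1 = 4*p*q - 8, LT = p*q.
f_2 = -2*p**2 + 9*p*q + 3/5*p + 3/2*q - 98/5, LT = p**2.

S(f_1,f_2): lcm = p**2*q. S = 9/2*p*q**2 + 3/10*p*q + 3/4*q**2 - 2*p - 49/5*q.
  leading term p*q**2: subtract (9/8*q)·f_1 from 9/2*p*q**2 + 3/10*p*q + 3/4*q**2 - 2*p - 49/5*q → 3/10*p*q + 3/4*q**2 - 2*p - 4/5*q
  leading term p*q: subtract (3/40)·f_1 from 3/10*p*q + 3/4*q**2 - 2*p - 4/5*q → 3/4*q**2 - 2*p - 4/5*q + 3/5
  leading term q**2: no divisor's leading term divides it; move 3/4*q**2 to the remainder.
  leading term p: no divisor's leading term divides it; move -2*p to the remainder.
  leading term q: no divisor's leading term divides it; move -4/5*q to the remainder.
  leading term 1: no divisor's leading term divides it; move 3/5 to the remainder.
  remainder 3/4*q**2 - 2*p - 4/5*q + 3/5 ≠ 0; add k_3 = 3/4*q**2 - 2*p - 4/5*q + 3/5 to the basis.

S(f_1,k_3): lcm = p*q**2. S = 8/3*p**2 + 16/15*p*q - 4/5*p - 2*q.
  leading term p**2: subtract (-4/3)·f_2 from 8/3*p**2 + 16/15*p*q - 4/5*p - 2*q → 196/15*p*q - 392/15
  leading term p*q: subtract (49/15)·f_1 from 196/15*p*q - 392/15 → 0
  remainder 0.

S(f_2,k_3): leading monomials are coprime, so the S-polynomial reduces to 0 (Buchberger's first criterion).
Every S-polynomial of the final basis reduces to 0, so we have a Gröbner basis.
Inter-reduce: drop elements whose leading term is divisible by another's, tail-reduce, and make monic.
Reduced Gröbner basis: {p**2 - 3/10*p - 3/4*q + 4/5, p*q - 2, q**2 - 8/3*p - 16/15*q + 4/5}.
Label its elements g_1 = p**2 - 3/10*p - 3/4*q + 4/5, g_2 = p*q - 2, g_3 = q**2 - 8/3*p - 16/15*q + 4/5.

Reduce h = 6*p**2 + 2*q**2 - 107/15*p - 199/30*q + 22/5 modulo G:
  leading term p**2: subtract (6)·g_1 from 6*p**2 + 2*q**2 - 107/15*p - 199/30*q + 22/5 → 2*q**2 - 16/3*p - 32/15*q - 2/5
  leading term q**2: subtract (2)·g_3 from 2*q**2 - 16/3*p - 32/15*q - 2/5 → -2
  leading term 1: no divisor's leading term divides it; move -2 to the remainder.
  normal form = -2.
The normal form is nonzero, so h ∉ I. Since h minus its normal form lies in I, I + (h) = I + (r) where r = -2; decide whether this ideal is the whole ring.
Here r = -2 is a nonzero constant, hence a unit: 1 ∈ I + (h), the Gröbner basis of I + (h) is {1}, and the enlarged system has no common solution — adjoining h is inconsistent.

The remainder on division by a Gröbner basis is unique — it is the normal form.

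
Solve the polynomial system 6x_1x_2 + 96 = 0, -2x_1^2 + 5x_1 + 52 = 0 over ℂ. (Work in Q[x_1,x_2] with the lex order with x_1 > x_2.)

Compute a lex Gröbner basis by Buchberger's algorithm.
f_1 = 6x_1x_2 + 96, LT = x_1x_2.
f_2 = -2x_1^2 + 5x_1 + 52, LT = x_1^2.

S(f_1,f_2): lcm = x_1^2x_2. S = 5/2x_1x_2 + 16x_1 + 26x_2.
  leading term x_1x_2: subtract (5/12)·f_1 from 5/2x_1x_2 + 16x_1 + 26x_2 → 16x_1 + 26x_2 - 40
  leading term x_1: no divisor's leading term divides it; move 16x_1 to the remainder.
  leading term x_2: no divisor's leading term divides it; move 26x_2 to the remainder.
  leading term 1: no divisor's leading term divides it; move -40 to the remainder.
  remainder 16x_1 + 26x_2 - 40 ≠ 0; add h_3 = 16x_1 + 26x_2 - 40 to the basis.

S(f_1,h_3): lcm = x_1x_2. S = -13/8x_2^2 + 5/2x_2 + 16.
  leading term x_2^2: no divisor's leading term divides it; move -13/8x_2^2 to the remainder.
  leading term x_2: no divisor's leading term divides it; move 5/2x_2 to the remainder.
  leading term 1: no divisor's leading term divides it; move 16 to the remainder.
  remainder -13/8x_2^2 + 5/2x_2 + 16 ≠ 0; add h_4 = -13/8x_2^2 + 5/2x_2 + 16 to the basis.

S(f_2,h_3): lcm = x_1^2. S = -13/8x_1x_2 - 26.
  leading term x_1x_2: subtract (-13/48)·f_1 from -13/8x_1x_2 - 26 → 0
  remainder 0.

S(f_1,h_4): lcm = x_1x_2^2. S = 20/13x_1x_2 + 128/13x_1 + 16x_2.
  leading term x_1x_2: subtract (10/39)·f_1 from 20/13x_1x_2 + 128/13x_1 + 16x_2 → 128/13x_1 + 16x_2 - 320/13
  leading term x_1: subtract (8/13)·h_3 from 128/13x_1 + 16x_2 - 320/13 → 0
  remainder 0.

S(f_2,h_4): leading monomials are coprime, so the S-polynomial reduces to 0 (Buchberger's first criterion).
S(h_3,h_4): leading monomials are coprime, so the S-polynomial reduces to 0 (Buchberger's first criterion).
Every S-polynomial of the final basis reduces to 0, so we have a Gröbner basis.
Inter-reduce: drop elements whose leading term is divisible by another's, tail-reduce, and make monic.
Reduced Gröbner basis: {x_1 + 13/8x_2 - 5/2, x_2^2 - 20/13x_2 - 128/13}.

Since the basis is lex-ordered, x_2^2 - 20/13x_2 - 128/13 is univariate in x_2. Its roots are {-32/13, 4}. Back-substituting each root into the other basis elements fixes the other coordinates.
  x_2 = -32/13: the earlier basis element becomes x_1 - 13/2 = 0, giving x_1 = 13/2 — point (13/2, -32/13).
  x_2 = 4: the earlier basis element becomes x_1 + 4 = 0, giving x_1 = -4 — point (-4, 4).
Substituting each solution back into the original system confirms all equations vanish.

{(13/2, -32/13), (-4, 4)}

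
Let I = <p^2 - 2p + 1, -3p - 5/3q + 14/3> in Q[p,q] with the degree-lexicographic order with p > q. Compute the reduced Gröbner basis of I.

f_1 = p^2 - 2p + 1, LT = p^2.
f_2 = -3p - 5/3q + 14/3, LT = p.

S(f_1,f_2): lcm = p^2. S = -5/9pq - 4/9p + 1.
  leading term pq: subtract (5/27q)·f_2 from -5/9pq - 4/9p + 1 → 25/81q^2 - 4/9p - 70/81q + 1
  leading term q^2: no divisor's leading term divides it; move 25/81q^2 to the remainder.
  leading term p: subtract (4/27)·f_2 from -4/9p - 70/81q + 1 → -50/81q + 25/81
  leading term q: no divisor's leading term divides it; move -50/81q to the remainder.
  leading term 1: no divisor's leading term divides it; move 25/81 to the remainder.
  remainder 25/81q^2 - 50/81q + 25/81 ≠ 0; add g_3 = 25/81q^2 - 50/81q + 25/81 to the basis.

S(f_1,g_3): leading monomials are coprime, so the S-polynomial reduces to 0 (Buchberger's first criterion).
S(f_2,g_3): leading monomials are coprime, so the S-polynomial reduces to 0 (Buchberger's first criterion).
Every S-polynomial of the final basis reduces to 0, so we have a Gröbner basis.
Inter-reduce: drop elements whose leading term is divisible by another's, tail-reduce, and make monic.

G = {q^2 - 2q + 1, p + 5/9q - 14/9}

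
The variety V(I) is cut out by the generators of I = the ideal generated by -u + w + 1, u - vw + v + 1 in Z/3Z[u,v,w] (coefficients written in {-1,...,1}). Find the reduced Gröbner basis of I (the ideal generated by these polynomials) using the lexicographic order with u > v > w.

The reduced Gröbner basis is the canonical form of the ideal for this ordering.

f_1 = -u + w + 1, LT = u.
f_2 = u - vw + v + 1, LT = u.

S(f_1,f_2): lcm = u. S = vw - v - w + 1.
  leading term vw: no divisor's leading term divides it; move vw to the remainder.
  leading term v: no divisor's leading term divides it; move -v to the remainder.
  leading term w: no divisor's leading term divides it; move -w to the remainder.
  leading term 1: no divisor's leading term divides it; move 1 to the remainder.
  remainder vw - v - w + 1 ≠ 0; add g_3 = vw - v - w + 1 to the basis.

The other S-polynomials (S(f_1,g_3), S(f_2,g_3)) all reduce to 0 modulo the current basis, so we have a Gröbner basis.
Inter-reduce: drop elements whose leading term is divisible by another's, tail-reduce, and make monic.

G = {u - w - 1, vw - v - w + 1}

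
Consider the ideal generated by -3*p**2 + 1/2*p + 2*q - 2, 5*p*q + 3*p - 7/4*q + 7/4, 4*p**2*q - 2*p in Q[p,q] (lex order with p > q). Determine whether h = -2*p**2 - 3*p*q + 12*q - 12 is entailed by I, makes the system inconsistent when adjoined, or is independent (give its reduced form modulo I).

-2*p**2 - 3*p*q + 12*q - 12 lies in I (it reduces to 0).

First compute the reduced Gröbner basis of I by Buchberger's algorithm.
f_1 = -3*p**2 + 1/2*p + 2*q - 2, LT = p**2.
f_2 = 5*p*q + 3*p - 7/4*q + 7/4, LT = p*q.
f_3 = 4*p**2*q - 2*p, LT = p**2*q.

S(f_1,f_2): lcm = p**2*q. S = -3/5*p**2 + 11/60*p*q - 7/20*p - 2/3*q**2 + 2/3*q.
  leading term p**2: subtract (1/5)·f_1 from -3/5*p**2 + 11/60*p*q - 7/20*p - 2/3*q**2 + 2/3*q → 11/60*p*q - 9/20*p - 2/3*q**2 + 4/15*q + 2/5
  leading term p*q: subtract (11/300)·f_2 from 11/60*p*q - 9/20*p - 2/3*q**2 + 4/15*q + 2/5 → -14/25*p - 2/3*q**2 + 397/1200*q + 403/1200
  leading term p: no divisor's leading term divides it; move -14/25*p to the remainder.
  leading term q**2: no divisor's leading term divides it; move -2/3*q**2 to the remainder.
  leading term q: no divisor's leading term divides it; move 397/1200*q to the remainder.
  leading term 1: no divisor's leading term divides it; move 403/1200 to the remainder.
  remainder -14/25*p - 2/3*q**2 + 397/1200*q + 403/1200 ≠ 0; add k_4 = -14/25*p - 2/3*q**2 + 397/1200*q + 403/1200 to the basis.

S(f_1,f_3): lcm = p**2*q. S = -1/6*p*q + 1/2*p - 2/3*q**2 + 2/3*q.
  leading term p*q: subtract (-1/30)·f_2 from -1/6*p*q + 1/2*p - 2/3*q**2 + 2/3*q → 3/5*p - 2/3*q**2 + 73/120*q + 7/120
  leading term p: subtract (-15/14)·k_4 from 3/5*p - 2/3*q**2 + 73/120*q + 7/120 → -29/21*q**2 + 647/672*q + 281/672
  leading term q**2: no divisor's leading term divides it; move -29/21*q**2 to the remainder.
  leading term q: no divisor's leading term divides it; move 647/672*q to the remainder.
  leading term 1: no divisor's leading term divides it; move 281/672 to the remainder.
  remainder -29/21*q**2 + 647/672*q + 281/672 ≠ 0; add k_5 = -29/21*q**2 + 647/672*q + 281/672 to the basis.

S(f_2,k_4): lcm = p*q. S = 3/5*p - 25/21*q**3 + 397/672*q**2 + 839/3360*q + 7/20.
  leading term p: subtract (-15/14)·k_4 from 3/5*p - 25/21*q**3 + 397/672*q**2 + 839/3360*q + 7/20 → -25/21*q**3 - 83/672*q**2 + 29/48*q + 159/224
  leading term q**3: subtract (25/29*q)·k_5 from -25/21*q**3 - 83/672*q**2 + 29/48*q + 159/224 → -3097/3248*q**2 + 1583/6496*q + 159/224
  leading term q**2: subtract (9291/13456)·k_5 from -3097/3248*q**2 + 1583/6496*q + 159/224 → -181321/430592*q + 181321/430592
  leading term q: no divisor's leading term divides it; move -181321/430592*q to the remainder.
  leading term 1: no divisor's leading term divides it; move 181321/430592 to the remainder.
  remainder -181321/430592*q + 181321/430592 ≠ 0; add k_6 = -181321/430592*q + 181321/430592 to the basis.

The other S-polynomials (S(f_2,f_3), S(f_1,k_4), S(f_3,k_4), S(f_1,k_5), S(f_2,k_5), S(f_3,k_5), S(k_4,k_5), S(f_1,k_6), S(f_2,k_6), S(f_3,k_6), S(k_4,k_6), S(k_5,k_6)) all reduce to 0 modulo the current basis, so we have a Gröbner basis.
Inter-reduce: drop elements whose leading term is divisible by another's, tail-reduce, and make monic.
Reduced Gröbner basis: {p, q - 1}.
Label its elements g_1 = p, g_2 = q - 1.

Reduce h = -2*p**2 - 3*p*q + 12*q - 12 modulo G:
  leading term p**2: subtract (-2*p)·g_1 from -2*p**2 - 3*p*q + 12*q - 12 → -3*p*q + 12*q - 12
  leading term p*q: subtract (-3*q)·g_1 from -3*p*q + 12*q - 12 → 12*q - 12
  leading term q: subtract (12)·g_2 from 12*q - 12 → 0
  normal form = 0.
Since the normal form is 0, h ∈ I.

Ideal membership is decidable via reduction modulo a Gröbner basis.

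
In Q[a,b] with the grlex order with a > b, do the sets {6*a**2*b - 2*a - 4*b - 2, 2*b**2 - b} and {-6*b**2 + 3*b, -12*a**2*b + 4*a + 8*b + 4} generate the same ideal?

Since reduced Gröbner bases are canonical representatives of ideals under a given ordering, it suffices to compute and compare them.
Buchberger on the first generating set:
f_1 = 6*a**2*b - 2*a - 4*b - 2, LT = a**2*b.
f_2 = 2*b**2 - b, LT = b**2.

S(f_1,f_2): lcm = a**2*b**2. S = 1/2*a**2*b - 1/3*a*b - 2/3*b**2 - 1/3*b.
  leading term a**2*b: subtract (1/12)·f_1 from 1/2*a**2*b - 1/3*a*b - 2/3*b**2 - 1/3*b → -1/3*a*b - 2/3*b**2 + 1/6*a + 1/6
  leading term a*b: no divisor's leading term divides it; move -1/3*a*b to the remainder.
  leading term b**2: subtract (-1/3)·f_2 from -2/3*b**2 + 1/6*a + 1/6 → 1/6*a - 1/3*b + 1/6
  leading term a: no divisor's leading term divides it; move 1/6*a to the remainder.
  leading term b: no divisor's leading term divides it; move -1/3*b to the remainder.
  leading term 1: no divisor's leading term divides it; move 1/6 to the remainder.
  remainder -1/3*a*b + 1/6*a - 1/3*b + 1/6 ≠ 0; add g_3 = -1/3*a*b + 1/6*a - 1/3*b + 1/6 to the basis.

S(f_1,g_3): lcm = a**2*b. S = 1/2*a**2 - a*b + 1/6*a - 2/3*b - 1/3.
  leading term a**2: no divisor's leading term divides it; move 1/2*a**2 to the remainder.
  leading term a*b: subtract (3)·g_3 from -a*b + 1/6*a - 2/3*b - 1/3 → -1/3*a + 1/3*b - 5/6
  leading term a: no divisor's leading term divides it; move -1/3*a to the remainder.
  leading term b: no divisor's leading term divides it; move 1/3*b to the remainder.
  leading term 1: no divisor's leading term divides it; move -5/6 to the remainder.
  remainder 1/2*a**2 - 1/3*a + 1/3*b - 5/6 ≠ 0; add g_4 = 1/2*a**2 - 1/3*a + 1/3*b - 5/6 to the basis.

The other S-polynomials (S(f_2,g_3), S(f_1,g_4), S(f_2,g_4), S(g_3,g_4)) all reduce to 0 modulo the current basis, so we have a Gröbner basis.
Inter-reduce: drop elements whose leading term is divisible by another's, tail-reduce, and make monic.
Reduced Gröbner basis: {a**2 - 2/3*a + 2/3*b - 5/3, a*b - 1/2*a + b - 1/2, b**2 - 1/2*b}.

Buchberger on the second generating set:
h_1 = -6*b**2 + 3*b, LT = b**2.
h_2 = -12*a**2*b + 4*a + 8*b + 4, LT = a**2*b.

S(h_1,h_2): lcm = a**2*b**2. S = -1/2*a**2*b + 1/3*a*b + 2/3*b**2 + 1/3*b.
  leading term a**2*b: subtract (1/24)·h_2 from -1/2*a**2*b + 1/3*a*b + 2/3*b**2 + 1/3*b → 1/3*a*b + 2/3*b**2 - 1/6*a - 1/6
  leading term a*b: no divisor's leading term divides it; move 1/3*a*b to the remainder.
  leading term b**2: subtract (-1/9)·h_1 from 2/3*b**2 - 1/6*a - 1/6 → -1/6*a + 1/3*b - 1/6
  leading term a: no divisor's leading term divides it; move -1/6*a to the remainder.
  leading term b: no divisor's leading term divides it; move 1/3*b to the remainder.
  leading term 1: no divisor's leading term divides it; move -1/6 to the remainder.
  remainder 1/3*a*b - 1/6*a + 1/3*b - 1/6 ≠ 0; add k_3 = 1/3*a*b - 1/6*a + 1/3*b - 1/6 to the basis.

S(h_2,k_3): lcm = a**2*b. S = 1/2*a**2 - a*b + 1/6*a - 2/3*b - 1/3.
  leading term a**2: no divisor's leading term divides it; move 1/2*a**2 to the remainder.
  leading term a*b: subtract (-3)·k_3 from -a*b + 1/6*a - 2/3*b - 1/3 → -1/3*a + 1/3*b - 5/6
  leading term a: no divisor's leading term divides it; move -1/3*a to the remainder.
  leading term b: no divisor's leading term divides it; move 1/3*b to the remainder.
  leading term 1: no divisor's leading term divides it; move -5/6 to the remainder.
  remainder 1/2*a**2 - 1/3*a + 1/3*b - 5/6 ≠ 0; add k_4 = 1/2*a**2 - 1/3*a + 1/3*b - 5/6 to the basis.

The other S-polynomials (S(h_1,k_3), S(h_1,k_4), S(h_2,k_4), S(k_3,k_4)) all reduce to 0 modulo the current basis, so we have a Gröbner basis.
Inter-reduce: drop elements whose leading term is divisible by another's, tail-reduce, and make monic.
Reduced Gröbner basis: {a**2 - 2/3*a + 2/3*b - 5/3, a*b - 1/2*a + b - 1/2, b**2 - 1/2*b}.

Same reduced basis, so the two generating sets span the same ideal.

Yes, the ideals are equal.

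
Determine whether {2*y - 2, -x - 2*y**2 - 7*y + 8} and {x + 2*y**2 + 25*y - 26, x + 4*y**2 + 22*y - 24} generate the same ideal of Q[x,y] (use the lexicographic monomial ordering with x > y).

Two ideals are equal iff their reduced Gröbner bases coincide (the reduced basis is unique for a fixed ordering).
Buchberger on the first generating set:
f_1 = 2*y - 2, LT = y.
f_2 = -x - 2*y**2 - 7*y + 8, LT = x.

S(f_1,f_2): leading monomials are coprime, so the S-polynomial reduces to 0 (Buchberger's first criterion).
Every S-polynomial of the final basis reduces to 0, so we have a Gröbner basis.
Inter-reduce: drop elements whose leading term is divisible by another's, tail-reduce, and make monic.
Reduced Gröbner basis: {x + 1, y - 1}.

Buchberger on the second generating set:
h_1 = x + 2*y**2 + 25*y - 26, LT = x.
h_2 = x + 4*y**2 + 22*y - 24, LT = x.

S(h_1,h_2): lcm = x. S = -2*y**2 + 3*y - 2.
  leading term y**2: no divisor's leading term divides it; move -2*y**2 to the remainder.
  leading term y: no divisor's leading term divides it; move 3*y to the remainder.
  leading term 1: no divisor's leading term divides it; move -2 to the remainder.
  remainder -2*y**2 + 3*y - 2 ≠ 0; add k_3 = -2*y**2 + 3*y - 2 to the basis.

S(h_1,k_3): leading monomials are coprime, so the S-polynomial reduces to 0 (Buchberger's first criterion).
S(h_2,k_3): leading monomials are coprime, so the S-polynomial reduces to 0 (Buchberger's first criterion).
Every S-polynomial of the final basis reduces to 0, so we have a Gröbner basis.
Inter-reduce: drop elements whose leading term is divisible by another's, tail-reduce, and make monic.
Reduced Gröbner basis: {x + 28*y - 28, y**2 - 3/2*y + 1}.

The bases are distinct; the ideals are different.

No, the ideals differ.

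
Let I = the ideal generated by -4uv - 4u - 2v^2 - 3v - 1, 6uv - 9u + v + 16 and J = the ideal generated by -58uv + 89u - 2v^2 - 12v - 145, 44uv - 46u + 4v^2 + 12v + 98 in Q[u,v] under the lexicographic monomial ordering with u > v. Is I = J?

Two ideals are equal iff their reduced Gröbner bases coincide (the reduced basis is unique for a fixed ordering).
Buchberger on the first generating set:
f_1 = -4uv - 4u - 2v^2 - 3v - 1, LT = uv.
f_2 = 6uv - 9u + v + 16, LT = uv.

S(f_1,f_2): lcm = uv. S = 5/2u + 1/2v^2 + 7/12v - 29/12.
  reduce S modulo (f_1, f_2):
  remainder 5/2u + 1/2v^2 + 7/12v - 29/12 ≠ 0; add g_3 = 5/2u + 1/2v^2 + 7/12v - 29/12 to the basis.

S(f_1,g_3): lcm = uv. S = u - 1/5v^3 + 4/15v^2 + 103/60v + 1/4.
  reduce S modulo (f_1, f_2, g_3):
  remainder -1/5v^3 + 1/15v^2 + 89/60v + 73/60 ≠ 0; add g_4 = -1/5v^3 + 1/15v^2 + 89/60v + 73/60 to the basis.

The other S-polynomials (S(f_2,g_3), S(f_1,g_4), S(f_2,g_4), S(g_3,g_4)) all reduce to 0 modulo the current basis, so we have a Gröbner basis.
Inter-reduce: drop elements whose leading term is divisible by another's, tail-reduce, and make monic.
Reduced Gröbner basis: {u + 1/5v^2 + 7/30v - 29/30, v^3 - 1/3v^2 - 89/12v - 73/12}.

Buchberger on the second generating set:
h_1 = -58uv + 89u - 2v^2 - 12v - 145, LT = uv.
h_2 = 44uv - 46u + 4v^2 + 12v + 98, LT = uv.

S(h_1,h_2): lcm = uv. S = -156/319u - 18/319v^2 - 21/319v + 3/11.
  reduce S modulo (h_1, h_2):
  remainder -156/319u - 18/319v^2 - 21/319v + 3/11 ≠ 0; add k_3 = -156/319u - 18/319v^2 - 21/319v + 3/11 to the basis.

S(h_1,k_3): lcm = uv. S = -89/58u - 3/26v^3 - 151/1508v^2 + 1153/1508v + 5/2.
  reduce S modulo (h_1, h_2, k_3):
  remainder -3/26v^3 + 1/13v^2 + 101/104v + 171/104 ≠ 0; add k_4 = -3/26v^3 + 1/13v^2 + 101/104v + 171/104 to the basis.

The other S-polynomials (S(h_2,k_3), S(h_1,k_4), S(h_2,k_4), S(k_3,k_4)) all reduce to 0 modulo the current basis, so we have a Gröbner basis.
Inter-reduce: drop elements whose leading term is divisible by another's, tail-reduce, and make monic.
Reduced Gröbner basis: {u + 3/26v^2 + 7/52v - 29/52, v^3 - 2/3v^2 - 101/12v - 57/4}.

These differ, so the ideals are not equal.
The choice of monomial ordering does not affect the verdict — as long as both bases are computed under the same ordering, their equality decides ideal equality.

No, the ideals differ.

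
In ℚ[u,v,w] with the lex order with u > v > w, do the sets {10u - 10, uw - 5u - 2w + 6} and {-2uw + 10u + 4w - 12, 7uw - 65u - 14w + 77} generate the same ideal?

Two ideals are equal iff their reduced Gröbner bases coincide (the reduced basis is unique for a fixed ordering).
Buchberger on the first generating set:
f_1 = 10u - 10, LT = u.
f_2 = uw - 5u - 2w + 6, LT = uw.

S(f_1,f_2): lcm = uw. S = 5u + w - 6.
  leading term u: subtract (½)·f_1 from 5u + w - 6 → w - 1
  leading term w: no divisor's leading term divides it; move w to the remainder.
  leading term 1: no divisor's leading term divides it; move -1 to the remainder.
  remainder w - 1 ≠ 0; add g_3 = w - 1 to the basis.

The other S-polynomials (S(f_1,g_3), S(f_2,g_3)) all reduce to 0 modulo the current basis, so we have a Gröbner basis.
Inter-reduce: drop elements whose leading term is divisible by another's, tail-reduce, and make monic.
Reduced Gröbner basis: {u - 1, w - 1}.

Buchberger on the second generating set:
h_1 = -2uw + 10u + 4w - 12, LT = uw.
h_2 = 7uw - 65u - 14w + 77, LT = uw.

S(h_1,h_2): lcm = uw. S = 30/7u - 5.
  leading term u: no divisor's leading term divides it; move 30/7u to the remainder.
  leading term 1: no divisor's leading term divides it; move -5 to the remainder.
  remainder 30/7u - 5 ≠ 0; add k_3 = 30/7u - 5 to the basis.

S(h_1,k_3): lcm = uw. S = -5u - ⅚w + 6.
  leading term u: subtract (-7/6)·k_3 from -5u - ⅚w + 6 → -⅚w + ⅙
  leading term w: no divisor's leading term divides it; move -⅚w to the remainder.
  leading term 1: no divisor's leading term divides it; move ⅙ to the remainder.
  remainder -⅚w + ⅙ ≠ 0; add k_4 = -⅚w + ⅙ to the basis.

The other S-polynomials (S(h_2,k_3), S(h_1,k_4), S(h_2,k_4), S(k_3,k_4)) all reduce to 0 modulo the current basis, so we have a Gröbner basis.
Inter-reduce: drop elements whose leading term is divisible by another's, tail-reduce, and make monic.
Reduced Gröbner basis: {u - 7/6, w - ⅕}.

Since the reduced bases disagree, the two ideals are not the same.

No, the ideals differ.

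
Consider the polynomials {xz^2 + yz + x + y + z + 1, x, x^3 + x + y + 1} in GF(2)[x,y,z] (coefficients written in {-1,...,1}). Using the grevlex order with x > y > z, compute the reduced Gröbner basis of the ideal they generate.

This is the nonlinear analogue of row-reducing a linear system.

f_1 = xz^2 + yz + x + y + z + 1, LT = xz^2.
f_2 = x, LT = x.
f_3 = x^3 + x + y + 1, LT = x^3.

S(f_1,f_2): lcm = xz^2. S = yz + x + y + z + 1.
  leading term yz: no divisor's leading term divides it; move yz to the remainder.
  leading term x: subtract (1)·f_2 from x + y + z + 1 → y + z + 1
  leading term y: no divisor's leading term divides it; move y to the remainder.
  leading term z: no divisor's leading term divides it; move z to the remainder.
  leading term 1: no divisor's leading term divides it; move 1 to the remainder.
  remainder yz + y + z + 1 ≠ 0; add g_4 = yz + y + z + 1 to the basis.

S(f_1,f_3): lcm = x^3z^2. S = x^2yz + x^3 + x^2y + x^2z + xz^2 + yz^2 + x^2 + z^2.
  leading term x^2yz: subtract (xyz)·f_2 from x^2yz + x^3 + x^2y + x^2z + xz^2 + yz^2 + x^2 + z^2 → x^3 + x^2y + x^2z + xz^2 + yz^2 + x^2 + z^2
  leading term x^3: subtract (x^2)·f_2 from x^3 + x^2y + x^2z + xz^2 + yz^2 + x^2 + z^2 → x^2y + x^2z + xz^2 + yz^2 + x^2 + z^2
  leading term x^2y: subtract (xy)·f_2 from x^2y + x^2z + xz^2 + yz^2 + x^2 + z^2 → x^2z + xz^2 + yz^2 + x^2 + z^2
  leading term x^2z: subtract (xz)·f_2 from x^2z + xz^2 + yz^2 + x^2 + z^2 → xz^2 + yz^2 + x^2 + z^2
  leading term xz^2: subtract (1)·f_1 from xz^2 + yz^2 + x^2 + z^2 → yz^2 + x^2 + yz + z^2 + x + y + z + 1
  leading term yz^2: subtract (z)·g_4 from yz^2 + x^2 + yz + z^2 + x + y + z + 1 → x^2 + x + y + 1
  leading term x^2: subtract (x)·f_2 from x^2 + x + y + 1 → x + y + 1
  leading term x: subtract (1)·f_2 from x + y + 1 → y + 1
  leading term y: no divisor's leading term divides it; move y to the remainder.
  leading term 1: no divisor's leading term divides it; move 1 to the remainder.
  remainder y + 1 ≠ 0; add g_5 = y + 1 to the basis.

The other S-polynomials (S(f_2,f_3), S(f_1,g_4), S(f_2,g_4), S(f_3,g_4), S(f_1,g_5), S(f_2,g_5), S(f_3,g_5), S(g_4,g_5)) all reduce to 0 modulo the current basis, so we have a Gröbner basis.
Inter-reduce: drop elements whose leading term is divisible by another's, tail-reduce, and make monic.

G = {x, y + 1}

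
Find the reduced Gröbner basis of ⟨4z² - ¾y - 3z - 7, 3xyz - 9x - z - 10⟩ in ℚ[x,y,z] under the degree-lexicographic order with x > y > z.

f_1 = 4z² - ¾y - 3z - 7, LT = z².
f_2 = 3xyz - 9x - z - 10, LT = xyz.

S(f_1,f_2): lcm = xyz². S = -3/16xy² - ¾xyz - 7/4xy + 3xz + ⅓z² + 10/3z.
  reduce S modulo (f_1, f_2):
  remainder -3/16xy² - 7/4xy + 3xz - 9/4x + 1/16y + 10/3z - 23/12 ≠ 0; add g_3 = -3/16xy² - 7/4xy + 3xz - 9/4x + 1/16y + 10/3z - 23/12 to the basis.

The other S-polynomials (S(f_1,g_3), S(f_2,g_3)) all reduce to 0 modulo the current basis, so we have a Gröbner basis.

G = {xy² + 28/3xy - 16xz + 12x - ⅓y - 160/9z + 92/9, xyz - 3x - ⅓z - 10/3, z² - 3/16y - ¾z - 7/4}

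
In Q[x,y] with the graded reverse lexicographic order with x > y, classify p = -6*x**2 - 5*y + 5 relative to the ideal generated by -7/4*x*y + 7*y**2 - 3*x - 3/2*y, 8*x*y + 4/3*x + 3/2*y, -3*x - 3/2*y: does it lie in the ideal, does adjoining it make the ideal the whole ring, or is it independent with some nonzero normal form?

Adjoining -6*x**2 - 5*y + 5 makes the ideal the whole ring: the system is inconsistent.

First compute the reduced Gröbner basis of I by Buchberger's algorithm.
f_1 = -7/4*x*y + 7*y**2 - 3*x - 3/2*y, LT = x*y.
f_2 = 8*x*y + 4/3*x + 3/2*y, LT = x*y.
f_3 = -3*x - 3/2*y, LT = x.

S(f_1,f_2): lcm = x*y. S = -4*y**2 + 65/42*x + 75/112*y.
  leading term y**2: no divisor's leading term divides it; move -4*y**2 to the remainder.
  leading term x: subtract (-65/126)·f_3 from 65/42*x + 75/112*y → -5/48*y
  leading term y: no divisor's leading term divides it; move -5/48*y to the remainder.
  remainder -4*y**2 - 5/48*y ≠ 0; add h_4 = -4*y**2 - 5/48*y to the basis.

S(f_1,f_3): lcm = x*y. S = -9/2*y**2 + 12/7*x + 6/7*y.
  leading term y**2: subtract (9/8)·h_4 from -9/2*y**2 + 12/7*x + 6/7*y → 12/7*x + 873/896*y
  leading term x: subtract (-4/7)·f_3 from 12/7*x + 873/896*y → 15/128*y
  leading term y: no divisor's leading term divides it; move 15/128*y to the remainder.
  remainder 15/128*y ≠ 0; add h_5 = 15/128*y to the basis.

The other S-polynomials (S(f_2,f_3), S(f_1,h_4), S(f_2,h_4), S(f_3,h_4), S(f_1,h_5), S(f_2,h_5), S(f_3,h_5), S(h_4,h_5)) all reduce to 0 modulo the current basis, so we have a Gröbner basis.
Inter-reduce: drop elements whose leading term is divisible by another's, tail-reduce, and make monic.
Reduced Gröbner basis: {x, y}.
Label its elements g_1 = x, g_2 = y.

Reduce p = -6*x**2 - 5*y + 5 modulo G:
  leading term x**2: subtract (-6*x)·g_1 from -6*x**2 - 5*y + 5 → -5*y + 5
  leading term y: subtract (-5)·g_2 from -5*y + 5 → 5
  leading term 1: no divisor's leading term divides it; move 5 to the remainder.
  normal form = 5.
The normal form is nonzero, so p ∉ I. Since p minus its normal form lies in I, I + (p) = I + (r) where r = 5; decide whether this ideal is the whole ring.
Here r = 5 is a nonzero constant, hence a unit: 1 ∈ I + (p), the Gröbner basis of I + (p) is {1}, and the enlarged system has no common solution — adjoining p is inconsistent.

The remainder on division by a Gröbner basis is unique — it is the normal form.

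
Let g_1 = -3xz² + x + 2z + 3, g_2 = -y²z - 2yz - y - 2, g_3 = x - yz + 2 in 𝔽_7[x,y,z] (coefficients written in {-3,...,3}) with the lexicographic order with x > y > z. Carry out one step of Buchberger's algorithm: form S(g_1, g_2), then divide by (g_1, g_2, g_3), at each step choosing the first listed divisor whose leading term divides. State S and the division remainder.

S(g_1, g_2) = 2xy² - 2xyz² - xyz - 2xz - 3y²z - y²; remainder on division = 3yz + 3y - z - 1.

lcm(LM(g_1), LM(g_2)) = xy²z².
S = (lcm/LT(g_1))·g_1 − (lcm/LT(g_2))·g_2 = 2xy² - 2xyz² - xyz - 2xz - 3y²z - y².
Reduce S modulo (g_1, g_2, g_3) in that order:
  leading term xy²: subtract (2y²)·g_3 from 2xy² - 2xyz² - xyz - 2xz - 3y²z - y² → -2xyz² - xyz - 2xz + 2y³z - 3y²z + 2y²
  leading term xyz²: subtract (3y)·g_1 from -2xyz² - xyz - 2xz + 2y³z - 3y²z + 2y² → -xyz - 3xy - 2xz + 2y³z - 3y²z + 2y² + yz - 2y
  leading term xyz: subtract (-yz)·g_3 from -xyz - 3xy - 2xz + 2y³z - 3y²z + 2y² + yz - 2y → -3xy - 2xz + 2y³z - y²z² - 3y²z + 2y² + 3yz - 2y
  leading term xy: subtract (-3y)·g_3 from -3xy - 2xz + 2y³z - y²z² - 3y²z + 2y² + 3yz - 2y → -2xz + 2y³z - y²z² + y²z + 2y² + 3yz - 3y
  leading term xz: subtract (-2z)·g_3 from -2xz + 2y³z - y²z² + y²z + 2y² + 3yz - 3y → 2y³z - y²z² + y²z + 2y² - 2yz² + 3yz - 3y - 3z
  leading term y³z: subtract (-2y)·g_2 from 2y³z - y²z² + y²z + 2y² - 2yz² + 3yz - 3y - 3z → -y²z² - 3y²z - 2yz² + 3yz - 3z
  leading term y²z²: subtract (z)·g_2 from -y²z² - 3y²z - 2yz² + 3yz - 3z → -3y²z - 3yz - z
  leading term y²z: subtract (3)·g_2 from -3y²z - 3yz - z → 3yz + 3y - z - 1
  leading term yz: no divisor's leading term divides it; move 3yz to the remainder.
  leading term y: no divisor's leading term divides it; move 3y to the remainder.
  leading term z: no divisor's leading term divides it; move -z to the remainder.
  leading term 1: no divisor's leading term divides it; move -1 to the remainder.
The remainder 3yz + 3y - z - 1 is nonzero, so it would be added as the next basis element.
This is the inner loop of Buchberger's algorithm — each nonzero remainder becomes a new basis element.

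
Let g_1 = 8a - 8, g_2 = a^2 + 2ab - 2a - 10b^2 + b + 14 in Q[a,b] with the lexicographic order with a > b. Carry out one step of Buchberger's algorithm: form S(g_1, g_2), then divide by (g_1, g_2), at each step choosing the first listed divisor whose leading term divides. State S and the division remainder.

lcm(LM(g_1), LM(g_2)) = a^2.
S = (lcm/LT(g_1))·g_1 − (lcm/LT(g_2))·g_2 = -2ab + a + 10b^2 - b - 14.
Reduce S modulo (g_1, g_2) in that order:
  leading term ab: subtract (-1/4b)·g_1 from -2ab + a + 10b^2 - b - 14 → a + 10b^2 - 3b - 14
  leading term a: subtract (1/8)·g_1 from a + 10b^2 - 3b - 14 → 10b^2 - 3b - 13
  leading term b^2: no divisor's leading term divides it; move 10b^2 to the remainder.
  leading term b: no divisor's leading term divides it; move -3b to the remainder.
  leading term 1: no divisor's leading term divides it; move -13 to the remainder.
The remainder 10b^2 - 3b - 13 is nonzero, so it would be added as the next basis element.

S(g_1, g_2) = -2ab + a + 10b^2 - b - 14; remainder on division = 10b^2 - 3b - 13.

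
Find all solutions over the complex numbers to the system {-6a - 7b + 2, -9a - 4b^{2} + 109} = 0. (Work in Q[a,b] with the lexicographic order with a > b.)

Compute a lex Gröbner basis by Buchberger's algorithm.
f_1 = -6a - 7b + 2, LT = a.
f_2 = -9a - 4b^{2} + 109, LT = a.

S(f_1,f_2): lcm = a. S = -\tfrac{4}{9}b^{2} + \tfrac{7}{6}b + \tfrac{106}{9}.
  reduce S modulo (f_1, f_2):
  remainder -\tfrac{4}{9}b^{2} + \tfrac{7}{6}b + \tfrac{106}{9} ≠ 0; add h_3 = -\tfrac{4}{9}b^{2} + \tfrac{7}{6}b + \tfrac{106}{9} to the basis.

The other S-polynomials (S(f_1,h_3), S(f_2,h_3)) all reduce to 0 modulo the current basis, so we have a Gröbner basis.
Inter-reduce: drop elements whose leading term is divisible by another's, tail-reduce, and make monic.
Reduced Gröbner basis: {a + \tfrac{7}{6}b - \tfrac{1}{3}, b^{2} - \tfrac{21}{8}b - \tfrac{53}{2}}.

Since the basis is lex-ordered, b^{2} - \tfrac{21}{8}b - \tfrac{53}{2} is univariate in b. Its roots are {-4, 53/8}. Back-substituting each root into the other basis elements fixes the other coordinates.
  b = -4: the earlier basis element becomes a - 5 = 0, giving a = 5 — point (5, -4).
  b = 53/8: the earlier basis element becomes a + \tfrac{355}{48} = 0, giving a = -355/48 — point (-355/48, 53/8).

{(5, -4), (-355/48, 53/8)}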